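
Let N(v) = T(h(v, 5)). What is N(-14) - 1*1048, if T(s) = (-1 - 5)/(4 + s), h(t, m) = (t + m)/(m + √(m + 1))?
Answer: -26386/25 + 54*√6/25 ≈ -1050.1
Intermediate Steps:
h(t, m) = (m + t)/(m + √(1 + m))
T(s) = -6/(4 + s)
N(v) = -6/(4 + (5 + v)/(5 + √6)) (N(v) = -6/(4 + (5 + v)/(5 + √(1 + 5))) = -6/(4 + (5 + v)/(5 + √6)))
N(-14) - 1*1048 = 6*(-5 - √6)/(25 - 14 + 4*√6) - 1*1048 = 6*(-5 - √6)/(11 + 4*√6) - 1048 = -1048 + 6*(-5 - √6)/(11 + 4*√6)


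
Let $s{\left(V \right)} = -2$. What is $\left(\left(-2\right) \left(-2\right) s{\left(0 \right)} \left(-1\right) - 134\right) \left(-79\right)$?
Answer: $9954$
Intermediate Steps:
$\left(\left(-2\right) \left(-2\right) s{\left(0 \right)} \left(-1\right) - 134\right) \left(-79\right) = \left(\left(-2\right) \left(-2\right) \left(-2\right) \left(-1\right) - 134\right) \left(-79\right) = \left(4 \left(-2\right) \left(-1\right) - 134\right) \left(-79\right) = \left(\left(-8\right) \left(-1\right) - 134\right) \left(-79\right) = \left(8 - 134\right) \left(-79\right) = \left(-126\right) \left(-79\right) = 9954$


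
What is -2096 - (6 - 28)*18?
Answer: -1700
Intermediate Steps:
-2096 - (6 - 28)*18 = -2096 - (-22)*18 = -2096 - 1*(-396) = -2096 + 396 = -1700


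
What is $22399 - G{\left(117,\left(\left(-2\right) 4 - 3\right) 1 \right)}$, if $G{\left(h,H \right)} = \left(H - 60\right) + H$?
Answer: $22481$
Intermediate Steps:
$G{\left(h,H \right)} = -60 + 2 H$ ($G{\left(h,H \right)} = \left(-60 + H\right) + H = -60 + 2 H$)
$22399 - G{\left(117,\left(\left(-2\right) 4 - 3\right) 1 \right)} = 22399 - \left(-60 + 2 \left(\left(-2\right) 4 - 3\right) 1\right) = 22399 - \left(-60 + 2 \left(-8 - 3\right) 1\right) = 22399 - \left(-60 + 2 \left(\left(-11\right) 1\right)\right) = 22399 - \left(-60 + 2 \left(-11\right)\right) = 22399 - \left(-60 - 22\right) = 22399 - -82 = 22399 + 82 = 22481$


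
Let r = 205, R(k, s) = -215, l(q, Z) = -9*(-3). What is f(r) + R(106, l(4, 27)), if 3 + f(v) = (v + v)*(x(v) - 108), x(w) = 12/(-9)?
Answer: -135134/3 ≈ -45045.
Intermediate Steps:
l(q, Z) = 27
x(w) = -4/3 (x(w) = 12*(-1/9) = -4/3)
f(v) = -3 - 656*v/3 (f(v) = -3 + (v + v)*(-4/3 - 108) = -3 + (2*v)*(-328/3) = -3 - 656*v/3)
f(r) + R(106, l(4, 27)) = (-3 - 656/3*205) - 215 = (-3 - 134480/3) - 215 = -134489/3 - 215 = -135134/3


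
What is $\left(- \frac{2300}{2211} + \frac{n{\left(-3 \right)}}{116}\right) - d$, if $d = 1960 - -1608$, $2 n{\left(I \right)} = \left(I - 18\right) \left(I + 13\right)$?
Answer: $- \frac{915605323}{256476} \approx -3569.9$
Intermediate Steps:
$n{\left(I \right)} = \frac{\left(-18 + I\right) \left(13 + I\right)}{2}$ ($n{\left(I \right)} = \frac{\left(I - 18\right) \left(I + 13\right)}{2} = \frac{\left(-18 + I\right) \left(13 + I\right)}{2}$)
$d = 3568$ ($d = 1960 + 1608 = 3568$)
$\left(- \frac{2300}{2211} + \frac{n{\left(-3 \right)}}{116}\right) - d = \left(- \frac{2300}{2211} + \frac{-117 + \frac{\left(-3\right)^{2}}{2} - - \frac{15}{2}}{116}\right) - 3568 = \left(\left(-2300\right) \frac{1}{2211} + \left(-117 + \frac{1}{2} \cdot 9 + \frac{15}{2}\right) \frac{1}{116}\right) - 3568 = \left(- \frac{2300}{2211} + \left(-117 + \frac{9}{2} + \frac{15}{2}\right) \frac{1}{116}\right) - 3568 = \left(- \frac{2300}{2211} - \frac{105}{116}\right) - 3568 = - \frac{498955}{256476} - 3568 = - \frac{915605323}{256476}$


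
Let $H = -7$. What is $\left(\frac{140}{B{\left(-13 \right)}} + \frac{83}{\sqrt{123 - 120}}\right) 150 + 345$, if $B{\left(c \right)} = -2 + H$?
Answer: $- \frac{5965}{3} + 4150 \sqrt{3} \approx 5199.7$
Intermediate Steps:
$B{\left(c \right)} = -9$ ($B{\left(c \right)} = -2 - 7 = -9$)
$\left(\frac{140}{B{\left(-13 \right)}} + \frac{83}{\sqrt{123 - 120}}\right) 150 + 345 = \left(\frac{140}{-9} + \frac{83}{\sqrt{123 - 120}}\right) 150 + 345 = \left(140 \left(- \frac{1}{9}\right) + \frac{83}{\sqrt{3}}\right) 150 + 345 = \left(- \frac{140}{9} + 83 \frac{\sqrt{3}}{3}\right) 150 + 345 = \left(- \frac{140}{9} + \frac{83 \sqrt{3}}{3}\right) 150 + 345 = \left(- \frac{7000}{3} + 4150 \sqrt{3}\right) + 345 = - \frac{5965}{3} + 4150 \sqrt{3}$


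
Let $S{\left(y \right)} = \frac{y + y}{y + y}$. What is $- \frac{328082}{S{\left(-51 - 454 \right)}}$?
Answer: $-328082$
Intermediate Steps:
$S{\left(y \right)} = 1$ ($S{\left(y \right)} = \frac{2 y}{2 y} = 2 y \frac{1}{2 y} = 1$)
$- \frac{328082}{S{\left(-51 - 454 \right)}} = - \frac{328082}{1} = \left(-328082\right) 1 = -328082$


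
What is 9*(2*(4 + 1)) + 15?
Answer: 105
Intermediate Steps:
9*(2*(4 + 1)) + 15 = 9*(2*5) + 15 = 9*10 + 15 = 90 + 15 = 105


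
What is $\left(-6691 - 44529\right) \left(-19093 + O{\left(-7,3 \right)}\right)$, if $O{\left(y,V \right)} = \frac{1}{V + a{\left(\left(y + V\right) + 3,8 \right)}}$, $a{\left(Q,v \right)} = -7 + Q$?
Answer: $977953704$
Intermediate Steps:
$O{\left(y,V \right)} = \frac{1}{-4 + y + 2 V}$ ($O{\left(y,V \right)} = \frac{1}{V - \left(4 - V - y\right)} = \frac{1}{V + \left(-4 + V + y\right)} = \frac{1}{-4 + y + 2 V}$)
$\left(-6691 - 44529\right) \left(-19093 + O{\left(-7,3 \right)}\right) = \left(-6691 - 44529\right) \left(-19093 + \frac{1}{-4 - 7 + 2 \cdot 3}\right) = - 51220 \left(-19093 + \frac{1}{-4 - 7 + 6}\right) = - 51220 \left(-19093 + \frac{1}{-5}\right) = - 51220 \left(-19093 - \frac{1}{5}\right) = \left(-51220\right) \left(- \frac{95466}{5}\right) = 977953704$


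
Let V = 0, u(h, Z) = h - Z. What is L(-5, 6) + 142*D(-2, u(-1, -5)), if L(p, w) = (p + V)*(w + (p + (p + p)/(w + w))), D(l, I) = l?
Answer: -1709/6 ≈ -284.83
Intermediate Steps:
L(p, w) = p*(p + w + p/w) (L(p, w) = (p + 0)*(w + (p + (p + p)/(w + w))) = p*(w + (p + (2*p)/((2*w)))) = p*(w + (p + (2*p)*(1/(2*w)))) = p*(w + (p + p/w)) = p*(p + w + p/w))
L(-5, 6) + 142*D(-2, u(-1, -5)) = -5*(-5 + 6*(-5 + 6))/6 + 142*(-2) = -5*1/6*(-5 + 6*1) - 284 = -5*1/6*(-5 + 6) - 284 = -5*1/6*1 - 284 = -5/6 - 284 = -1709/6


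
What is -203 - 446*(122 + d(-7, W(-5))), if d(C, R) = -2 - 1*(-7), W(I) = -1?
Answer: -56845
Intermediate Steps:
d(C, R) = 5 (d(C, R) = -2 + 7 = 5)
-203 - 446*(122 + d(-7, W(-5))) = -203 - 446*(122 + 5) = -203 - 446*127 = -203 - 56642 = -56845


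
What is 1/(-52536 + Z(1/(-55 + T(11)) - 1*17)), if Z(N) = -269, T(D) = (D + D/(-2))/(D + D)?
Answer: -1/52805 ≈ -1.8938e-5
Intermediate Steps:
T(D) = ¼ (T(D) = (D + D*(-½))/((2*D)) = (D - D/2)*(1/(2*D)) = (D/2)*(1/(2*D)) = ¼)
1/(-52536 + Z(1/(-55 + T(11)) - 1*17)) = 1/(-52536 - 269) = 1/(-52805) = -1/52805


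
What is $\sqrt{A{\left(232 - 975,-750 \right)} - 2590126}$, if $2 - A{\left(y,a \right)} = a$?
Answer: $i \sqrt{2589374} \approx 1609.2 i$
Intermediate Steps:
$A{\left(y,a \right)} = 2 - a$
$\sqrt{A{\left(232 - 975,-750 \right)} - 2590126} = \sqrt{\left(2 - -750\right) - 2590126} = \sqrt{\left(2 + 750\right) - 2590126} = \sqrt{752 - 2590126} = \sqrt{-2589374} = i \sqrt{2589374}$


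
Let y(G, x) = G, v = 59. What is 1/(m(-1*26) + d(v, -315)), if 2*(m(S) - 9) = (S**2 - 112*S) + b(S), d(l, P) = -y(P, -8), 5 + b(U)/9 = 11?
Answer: 1/2145 ≈ 0.00046620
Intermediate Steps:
b(U) = 54 (b(U) = -45 + 9*11 = -45 + 99 = 54)
d(l, P) = -P
m(S) = 36 + S**2/2 - 56*S (m(S) = 9 + ((S**2 - 112*S) + 54)/2 = 9 + (54 + S**2 - 112*S)/2 = 9 + (27 + S**2/2 - 56*S) = 36 + S**2/2 - 56*S)
1/(m(-1*26) + d(v, -315)) = 1/((36 + (-1*26)**2/2 - (-56)*26) - 1*(-315)) = 1/((36 + (1/2)*(-26)**2 - 56*(-26)) + 315) = 1/((36 + (1/2)*676 + 1456) + 315) = 1/((36 + 338 + 1456) + 315) = 1/(1830 + 315) = 1/2145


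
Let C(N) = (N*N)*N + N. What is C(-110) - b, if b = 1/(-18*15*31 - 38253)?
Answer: -62060341529/46623 ≈ -1.3311e+6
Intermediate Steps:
C(N) = N + N³ (C(N) = N²*N + N = N³ + N = N + N³)
b = -1/46623 (b = 1/(-270*31 - 38253) = 1/(-8370 - 38253) = 1/(-46623) = -1/46623 ≈ -2.1449e-5)
C(-110) - b = (-110 + (-110)³) - 1*(-1/46623) = (-110 - 1331000) + 1/46623 = -1331110 + 1/46623 = -62060341529/46623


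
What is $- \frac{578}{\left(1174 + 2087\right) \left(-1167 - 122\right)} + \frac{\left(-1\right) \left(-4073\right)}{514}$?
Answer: $\frac{17120863409}{2160562506} \approx 7.9243$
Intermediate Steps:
$- \frac{578}{\left(1174 + 2087\right) \left(-1167 - 122\right)} + \frac{\left(-1\right) \left(-4073\right)}{514} = - \frac{578}{3261 \left(-1289\right)} + 4073 \cdot \frac{1}{514} = - \frac{578}{-4203429} + \frac{4073}{514} = \left(-578\right) \left(- \frac{1}{4203429}\right) + \frac{4073}{514} = \frac{578}{4203429} + \frac{4073}{514} = \frac{17120863409}{2160562506}$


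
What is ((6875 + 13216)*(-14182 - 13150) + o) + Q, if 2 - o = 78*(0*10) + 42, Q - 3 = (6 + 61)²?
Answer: -549122760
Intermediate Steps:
Q = 4492 (Q = 3 + (6 + 61)² = 3 + 67² = 3 + 4489 = 4492)
o = -40 (o = 2 - (78*(0*10) + 42) = 2 - (78*0 + 42) = 2 - (0 + 42) = 2 - 1*42 = 2 - 42 = -40)
((6875 + 13216)*(-14182 - 13150) + o) + Q = ((6875 + 13216)*(-14182 - 13150) - 40) + 4492 = (20091*(-27332) - 40) + 4492 = (-549127212 - 40) + 4492 = -549127252 + 4492 = -549122760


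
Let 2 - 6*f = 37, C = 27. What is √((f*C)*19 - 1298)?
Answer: I*√17162/2 ≈ 65.502*I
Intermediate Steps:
f = -35/6 (f = ⅓ - ⅙*37 = ⅓ - 37/6 = -35/6 ≈ -5.8333)
√((f*C)*19 - 1298) = √(-35/6*27*19 - 1298) = √(-315/2*19 - 1298) = √(-5985/2 - 1298) = √(-8581/2) = I*√17162/2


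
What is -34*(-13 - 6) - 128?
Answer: 518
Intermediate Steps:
-34*(-13 - 6) - 128 = -34*(-19) - 128 = 646 - 128 = 518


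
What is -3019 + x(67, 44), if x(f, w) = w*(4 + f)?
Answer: 105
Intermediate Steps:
-3019 + x(67, 44) = -3019 + 44*(4 + 67) = -3019 + 44*71 = -3019 + 3124 = 105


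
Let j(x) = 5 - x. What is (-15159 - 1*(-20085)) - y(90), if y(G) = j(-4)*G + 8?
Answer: 4108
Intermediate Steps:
y(G) = 8 + 9*G (y(G) = (5 - 1*(-4))*G + 8 = (5 + 4)*G + 8 = 9*G + 8 = 8 + 9*G)
(-15159 - 1*(-20085)) - y(90) = (-15159 - 1*(-20085)) - (8 + 9*90) = (-15159 + 20085) - (8 + 810) = 4926 - 1*818 = 4926 - 818 = 4108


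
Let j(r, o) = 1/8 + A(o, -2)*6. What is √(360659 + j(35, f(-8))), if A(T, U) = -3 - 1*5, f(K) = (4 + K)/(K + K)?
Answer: √5769778/4 ≈ 600.51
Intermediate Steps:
f(K) = (4 + K)/(2*K) (f(K) = (4 + K)/((2*K)) = (4 + K)*(1/(2*K)) = (4 + K)/(2*K))
A(T, U) = -8 (A(T, U) = -3 - 5 = -8)
j(r, o) = -383/8 (j(r, o) = 1/8 - 8*6 = ⅛ - 48 = -383/8)
√(360659 + j(35, f(-8))) = √(360659 - 383/8) = √(2884889/8) = √5769778/4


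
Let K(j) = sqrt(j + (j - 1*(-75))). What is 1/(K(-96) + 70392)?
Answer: 23464/1651677927 - I*sqrt(13)/1651677927 ≈ 1.4206e-5 - 2.183e-9*I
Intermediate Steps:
K(j) = sqrt(75 + 2*j) (K(j) = sqrt(j + (j + 75)) = sqrt(j + (75 + j)) = sqrt(75 + 2*j))
1/(K(-96) + 70392) = 1/(sqrt(75 + 2*(-96)) + 70392) = 1/(sqrt(75 - 192) + 70392) = 1/(sqrt(-117) + 70392) = 1/(3*I*sqrt(13) + 70392) = 1/(70392 + 3*I*sqrt(13))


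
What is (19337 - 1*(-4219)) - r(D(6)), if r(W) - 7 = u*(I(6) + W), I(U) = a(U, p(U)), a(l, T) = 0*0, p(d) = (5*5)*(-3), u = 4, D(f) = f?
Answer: 23525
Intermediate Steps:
p(d) = -75 (p(d) = 25*(-3) = -75)
a(l, T) = 0
I(U) = 0
r(W) = 7 + 4*W (r(W) = 7 + 4*(0 + W) = 7 + 4*W)
(19337 - 1*(-4219)) - r(D(6)) = (19337 - 1*(-4219)) - (7 + 4*6) = (19337 + 4219) - (7 + 24) = 23556 - 1*31 = 23556 - 31 = 23525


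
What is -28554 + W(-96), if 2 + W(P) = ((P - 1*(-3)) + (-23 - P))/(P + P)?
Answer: -1370683/48 ≈ -28556.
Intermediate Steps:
W(P) = -2 - 10/P (W(P) = -2 + ((P - 1*(-3)) + (-23 - P))/(P + P) = -2 + ((P + 3) + (-23 - P))/((2*P)) = -2 + ((3 + P) + (-23 - P))*(1/(2*P)) = -2 - 10/P)
-28554 + W(-96) = -28554 + (-2 - 10/(-96)) = -28554 + (-2 - 10*(-1/96)) = -28554 + (-2 + 5/48) = -28554 - 91/48 = -1370683/48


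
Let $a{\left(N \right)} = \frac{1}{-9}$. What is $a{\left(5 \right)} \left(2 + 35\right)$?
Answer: $- \frac{37}{9} \approx -4.1111$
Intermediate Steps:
$a{\left(N \right)} = - \frac{1}{9}$
$a{\left(5 \right)} \left(2 + 35\right) = - \frac{2 + 35}{9} = \left(- \frac{1}{9}\right) 37 = - \frac{37}{9}$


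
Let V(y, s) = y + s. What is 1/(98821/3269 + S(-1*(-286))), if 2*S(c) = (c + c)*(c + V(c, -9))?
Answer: 3269/526466663 ≈ 6.2093e-6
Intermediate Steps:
V(y, s) = s + y
S(c) = c*(-9 + 2*c) (S(c) = ((c + c)*(c + (-9 + c)))/2 = ((2*c)*(-9 + 2*c))/2 = (2*c*(-9 + 2*c))/2 = c*(-9 + 2*c))
1/(98821/3269 + S(-1*(-286))) = 1/(98821/3269 + (-1*(-286))*(-9 + 2*(-1*(-286)))) = 1/(98821*(1/3269) + 286*(-9 + 2*286)) = 1/(98821/3269 + 286*(-9 + 572)) = 1/(98821/3269 + 286*563) = 1/(98821/3269 + 161018) = 1/(526466663/3269) = 3269/526466663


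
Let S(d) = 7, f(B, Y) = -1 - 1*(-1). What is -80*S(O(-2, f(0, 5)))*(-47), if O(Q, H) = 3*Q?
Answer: 26320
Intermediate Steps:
f(B, Y) = 0 (f(B, Y) = -1 + 1 = 0)
-80*S(O(-2, f(0, 5)))*(-47) = -80*7*(-47) = -560*(-47) = 26320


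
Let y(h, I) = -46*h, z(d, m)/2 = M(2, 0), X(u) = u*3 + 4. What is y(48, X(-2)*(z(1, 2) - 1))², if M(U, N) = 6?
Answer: 4875264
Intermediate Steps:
X(u) = 4 + 3*u (X(u) = 3*u + 4 = 4 + 3*u)
z(d, m) = 12 (z(d, m) = 2*6 = 12)
y(48, X(-2)*(z(1, 2) - 1))² = (-46*48)² = (-2208)² = 4875264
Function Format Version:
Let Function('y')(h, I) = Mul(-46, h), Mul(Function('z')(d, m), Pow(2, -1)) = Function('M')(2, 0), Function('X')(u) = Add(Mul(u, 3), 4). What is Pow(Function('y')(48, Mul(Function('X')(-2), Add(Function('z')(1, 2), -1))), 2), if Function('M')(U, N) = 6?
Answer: 4875264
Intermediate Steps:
Function('X')(u) = Add(4, Mul(3, u)) (Function('X')(u) = Add(Mul(3, u), 4) = Add(4, Mul(3, u)))
Function('z')(d, m) = 12 (Function('z')(d, m) = Mul(2, 6) = 12)
Pow(Function('y')(48, Mul(Function('X')(-2), Add(Function('z')(1, 2), -1))), 2) = Pow(Mul(-46, 48), 2) = Pow(-2208, 2) = 4875264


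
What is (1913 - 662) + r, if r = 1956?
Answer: 3207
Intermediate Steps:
(1913 - 662) + r = (1913 - 662) + 1956 = 1251 + 1956 = 3207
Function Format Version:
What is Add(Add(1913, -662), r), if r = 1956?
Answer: 3207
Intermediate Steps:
Add(Add(1913, -662), r) = Add(Add(1913, -662), 1956) = Add(1251, 1956) = 3207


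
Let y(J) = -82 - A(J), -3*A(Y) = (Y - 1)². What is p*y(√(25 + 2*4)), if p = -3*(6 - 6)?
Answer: 0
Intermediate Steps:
A(Y) = -(-1 + Y)²/3 (A(Y) = -(Y - 1)²/3 = -(-1 + Y)²/3)
y(J) = -82 + (-1 + J)²/3 (y(J) = -82 - (-1)*(-1 + J)²/3 = -82 + (-1 + J)²/3)
p = 0 (p = -3*0 = 0)
p*y(√(25 + 2*4)) = 0*(-82 + (-1 + √(25 + 2*4))²/3) = 0*(-82 + (-1 + √(25 + 8))²/3) = 0*(-82 + (-1 + √33)²/3) = 0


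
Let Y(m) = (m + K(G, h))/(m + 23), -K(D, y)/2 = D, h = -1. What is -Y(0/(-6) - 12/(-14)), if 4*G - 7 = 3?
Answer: 29/167 ≈ 0.17365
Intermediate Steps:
G = 5/2 (G = 7/4 + (¼)*3 = 7/4 + ¾ = 5/2 ≈ 2.5000)
K(D, y) = -2*D
Y(m) = (-5 + m)/(23 + m) (Y(m) = (m - 2*5/2)/(m + 23) = (m - 5)/(23 + m) = (-5 + m)/(23 + m))
-Y(0/(-6) - 12/(-14)) = -(-5 + (0/(-6) - 12/(-14)))/(23 + (0/(-6) - 12/(-14))) = -(-5 + (0*(-⅙) - 12*(-1/14)))/(23 + (0*(-⅙) - 12*(-1/14))) = -(-5 + (0 + 6/7))/(23 + (0 + 6/7)) = -(-5 + 6/7)/(23 + 6/7) = -(-29)/(167/7*7) = -7*(-29)/(167*7) = -1*(-29/167) = 29/167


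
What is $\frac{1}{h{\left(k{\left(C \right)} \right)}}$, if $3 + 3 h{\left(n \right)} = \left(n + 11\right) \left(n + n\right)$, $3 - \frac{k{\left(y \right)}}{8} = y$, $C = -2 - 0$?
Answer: $\frac{1}{1359} \approx 0.00073584$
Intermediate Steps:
$C = -2$ ($C = -2 + 0 = -2$)
$k{\left(y \right)} = 24 - 8 y$
$h{\left(n \right)} = -1 + \frac{2 n \left(11 + n\right)}{3}$ ($h{\left(n \right)} = -1 + \frac{\left(n + 11\right) \left(n + n\right)}{3} = -1 + \frac{\left(11 + n\right) 2 n}{3} = -1 + \frac{2 n \left(11 + n\right)}{3}$)
$\frac{1}{h{\left(k{\left(C \right)} \right)}} = \frac{1}{-1 + \frac{2 \left(24 - -16\right)^{2}}{3} + \frac{22 \left(24 - -16\right)}{3}} = \frac{1}{-1 + \frac{2 \left(24 + 16\right)^{2}}{3} + \frac{22 \left(24 + 16\right)}{3}} = \frac{1}{-1 + \frac{2 \cdot 40^{2}}{3} + \frac{22}{3} \cdot 40} = \frac{1}{-1 + \frac{2}{3} \cdot 1600 + \frac{880}{3}} = \frac{1}{-1 + \frac{3200}{3} + \frac{880}{3}} = \frac{1}{1359}$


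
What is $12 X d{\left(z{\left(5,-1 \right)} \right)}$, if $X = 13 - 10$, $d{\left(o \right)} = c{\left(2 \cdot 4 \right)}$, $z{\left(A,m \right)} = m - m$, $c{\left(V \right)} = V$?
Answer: $288$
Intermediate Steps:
$z{\left(A,m \right)} = 0$
$d{\left(o \right)} = 8$ ($d{\left(o \right)} = 2 \cdot 4 = 8$)
$X = 3$ ($X = 13 - 10 = 3$)
$12 X d{\left(z{\left(5,-1 \right)} \right)} = 12 \cdot 3 \cdot 8 = 12 \cdot 24 = 288$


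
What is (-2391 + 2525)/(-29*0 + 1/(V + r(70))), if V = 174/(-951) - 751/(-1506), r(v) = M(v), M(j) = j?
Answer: 2249113553/238701 ≈ 9422.3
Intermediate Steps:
r(v) = v
V = 150719/477402 (V = 174*(-1/951) - 751*(-1/1506) = -58/317 + 751/1506 = 150719/477402 ≈ 0.31571)
(-2391 + 2525)/(-29*0 + 1/(V + r(70))) = (-2391 + 2525)/(-29*0 + 1/(150719/477402 + 70)) = 134/(0 + 1/(33568859/477402)) = 134/(0 + 477402/33568859) = 134/(477402/33568859) = 134*(33568859/477402) = 2249113553/238701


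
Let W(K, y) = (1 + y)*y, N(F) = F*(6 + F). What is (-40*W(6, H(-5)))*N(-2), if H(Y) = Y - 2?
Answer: 13440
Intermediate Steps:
H(Y) = -2 + Y
W(K, y) = y*(1 + y)
(-40*W(6, H(-5)))*N(-2) = (-40*(-2 - 5)*(1 + (-2 - 5)))*(-2*(6 - 2)) = (-(-280)*(1 - 7))*(-2*4) = -(-280)*(-6)*(-8) = -40*42*(-8) = -1680*(-8) = 13440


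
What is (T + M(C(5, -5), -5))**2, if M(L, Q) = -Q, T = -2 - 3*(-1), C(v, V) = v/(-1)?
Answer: 36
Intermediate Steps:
C(v, V) = -v (C(v, V) = v*(-1) = -v)
T = 1 (T = -2 + 3 = 1)
(T + M(C(5, -5), -5))**2 = (1 - 1*(-5))**2 = (1 + 5)**2 = 6**2 = 36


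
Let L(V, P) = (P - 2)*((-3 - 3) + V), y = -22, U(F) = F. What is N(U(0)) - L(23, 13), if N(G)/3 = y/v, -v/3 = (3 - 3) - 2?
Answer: -198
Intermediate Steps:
v = 6 (v = -3*((3 - 3) - 2) = -3*(0 - 2) = -3*(-2) = 6)
L(V, P) = (-6 + V)*(-2 + P) (L(V, P) = (-2 + P)*(-6 + V) = (-6 + V)*(-2 + P))
N(G) = -11 (N(G) = 3*(-22/6) = 3*(-22*1/6) = 3*(-11/3) = -11)
N(U(0)) - L(23, 13) = -11 - (12 - 6*13 - 2*23 + 13*23) = -11 - (12 - 78 - 46 + 299) = -11 - 1*187 = -11 - 187 = -198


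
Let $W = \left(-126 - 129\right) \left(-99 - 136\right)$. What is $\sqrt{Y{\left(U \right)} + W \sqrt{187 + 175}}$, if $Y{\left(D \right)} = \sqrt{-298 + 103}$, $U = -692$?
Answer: $\sqrt{59925 \sqrt{362} + i \sqrt{195}} \approx 1067.8 + 0.007 i$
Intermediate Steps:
$Y{\left(D \right)} = i \sqrt{195}$ ($Y{\left(D \right)} = \sqrt{-195} = i \sqrt{195}$)
$W = 59925$ ($W = \left(-255\right) \left(-235\right) = 59925$)
$\sqrt{Y{\left(U \right)} + W \sqrt{187 + 175}} = \sqrt{i \sqrt{195} + 59925 \sqrt{187 + 175}} = \sqrt{i \sqrt{195} + 59925 \sqrt{362}} = \sqrt{59925 \sqrt{362} + i \sqrt{195}}$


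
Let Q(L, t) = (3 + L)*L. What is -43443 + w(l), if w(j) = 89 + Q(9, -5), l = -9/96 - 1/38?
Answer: -43246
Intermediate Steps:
Q(L, t) = L*(3 + L)
l = -73/608 (l = -9*1/96 - 1*1/38 = -3/32 - 1/38 = -73/608 ≈ -0.12007)
w(j) = 197 (w(j) = 89 + 9*(3 + 9) = 89 + 9*12 = 89 + 108 = 197)
-43443 + w(l) = -43443 + 197 = -43246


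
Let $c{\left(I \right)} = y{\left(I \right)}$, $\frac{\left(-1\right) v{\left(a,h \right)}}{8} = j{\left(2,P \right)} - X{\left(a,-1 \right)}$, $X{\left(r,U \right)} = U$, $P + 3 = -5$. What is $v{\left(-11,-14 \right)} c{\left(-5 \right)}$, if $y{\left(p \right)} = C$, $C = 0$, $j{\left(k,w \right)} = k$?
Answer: $0$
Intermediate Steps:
$P = -8$ ($P = -3 - 5 = -8$)
$v{\left(a,h \right)} = -24$ ($v{\left(a,h \right)} = - 8 \left(2 - -1\right) = - 8 \left(2 + 1\right) = \left(-8\right) 3 = -24$)
$y{\left(p \right)} = 0$
$c{\left(I \right)} = 0$
$v{\left(-11,-14 \right)} c{\left(-5 \right)} = \left(-24\right) 0 = 0$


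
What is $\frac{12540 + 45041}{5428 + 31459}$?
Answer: $\frac{57581}{36887} \approx 1.561$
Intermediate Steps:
$\frac{12540 + 45041}{5428 + 31459} = \frac{57581}{36887}$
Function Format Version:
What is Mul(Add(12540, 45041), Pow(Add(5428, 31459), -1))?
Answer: Rational(57581, 36887) ≈ 1.5610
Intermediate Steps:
Mul(Add(12540, 45041), Pow(Add(5428, 31459), -1)) = Mul(57581, Pow(36887, -1)) = Mul(57581, Rational(1, 36887)) = Rational(57581, 36887)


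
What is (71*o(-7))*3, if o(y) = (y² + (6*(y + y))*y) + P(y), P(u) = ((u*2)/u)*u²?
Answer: 156555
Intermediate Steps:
P(u) = 2*u² (P(u) = ((2*u)/u)*u² = 2*u²)
o(y) = 15*y² (o(y) = (y² + (6*(y + y))*y) + 2*y² = (y² + (6*(2*y))*y) + 2*y² = (y² + (12*y)*y) + 2*y² = (y² + 12*y²) + 2*y² = 13*y² + 2*y² = 15*y²)
(71*o(-7))*3 = (71*(15*(-7)²))*3 = (71*(15*49))*3 = (71*735)*3 = 52185*3 = 156555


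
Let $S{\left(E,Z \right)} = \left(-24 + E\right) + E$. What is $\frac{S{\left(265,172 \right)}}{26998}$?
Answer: $\frac{253}{13499} \approx 0.018742$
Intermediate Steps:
$S{\left(E,Z \right)} = -24 + 2 E$
$\frac{S{\left(265,172 \right)}}{26998} = \frac{-24 + 2 \cdot 265}{26998} = \left(-24 + 530\right) \frac{1}{26998} = 506 \cdot \frac{1}{26998} = \frac{253}{13499}$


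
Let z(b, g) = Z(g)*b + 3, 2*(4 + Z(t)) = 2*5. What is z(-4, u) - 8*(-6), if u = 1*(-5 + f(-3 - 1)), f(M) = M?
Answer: 47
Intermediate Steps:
Z(t) = 1 (Z(t) = -4 + (2*5)/2 = -4 + (1/2)*10 = -4 + 5 = 1)
u = -9 (u = 1*(-5 + (-3 - 1)) = 1*(-5 - 4) = 1*(-9) = -9)
z(b, g) = 3 + b (z(b, g) = 1*b + 3 = b + 3 = 3 + b)
z(-4, u) - 8*(-6) = (3 - 4) - 8*(-6) = -1 + 48 = 47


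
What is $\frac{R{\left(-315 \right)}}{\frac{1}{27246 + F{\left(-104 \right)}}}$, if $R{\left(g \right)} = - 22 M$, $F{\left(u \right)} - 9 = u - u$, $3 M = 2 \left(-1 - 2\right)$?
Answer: $1199220$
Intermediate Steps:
$M = -2$ ($M = \frac{2 \left(-1 - 2\right)}{3} = \frac{2 \left(-3\right)}{3} = \frac{1}{3} \left(-6\right) = -2$)
$F{\left(u \right)} = 9$ ($F{\left(u \right)} = 9 + \left(u - u\right) = 9 + 0 = 9$)
$R{\left(g \right)} = 44$ ($R{\left(g \right)} = \left(-22\right) \left(-2\right) = 44$)
$\frac{R{\left(-315 \right)}}{\frac{1}{27246 + F{\left(-104 \right)}}} = \frac{44}{\frac{1}{27246 + 9}} = \frac{44}{\frac{1}{27255}} = 44 \frac{1}{\frac{1}{27255}} = 44 \cdot 27255 = 1199220$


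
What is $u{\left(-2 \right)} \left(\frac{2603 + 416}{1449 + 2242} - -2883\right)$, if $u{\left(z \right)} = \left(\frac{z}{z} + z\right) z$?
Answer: $\frac{21288344}{3691} \approx 5767.6$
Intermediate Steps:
$u{\left(z \right)} = z \left(1 + z\right)$ ($u{\left(z \right)} = \left(1 + z\right) z = z \left(1 + z\right)$)
$u{\left(-2 \right)} \left(\frac{2603 + 416}{1449 + 2242} - -2883\right) = - 2 \left(1 - 2\right) \left(\frac{2603 + 416}{1449 + 2242} - -2883\right) = \left(-2\right) \left(-1\right) \left(\frac{3019}{3691} + 2883\right) = 2 \left(3019 \cdot \frac{1}{3691} + 2883\right) = 2 \left(\frac{3019}{3691} + 2883\right) = 2 \cdot \frac{10644172}{3691} = \frac{21288344}{3691}$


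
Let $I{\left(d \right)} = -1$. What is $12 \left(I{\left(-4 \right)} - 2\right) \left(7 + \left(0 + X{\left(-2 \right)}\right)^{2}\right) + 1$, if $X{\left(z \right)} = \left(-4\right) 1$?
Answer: $-827$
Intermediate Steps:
$X{\left(z \right)} = -4$
$12 \left(I{\left(-4 \right)} - 2\right) \left(7 + \left(0 + X{\left(-2 \right)}\right)^{2}\right) + 1 = 12 \left(-1 - 2\right) \left(7 + \left(0 - 4\right)^{2}\right) + 1 = 12 \left(- 3 \left(7 + \left(-4\right)^{2}\right)\right) + 1 = 12 \left(- 3 \left(7 + 16\right)\right) + 1 = 12 \left(\left(-3\right) 23\right) + 1 = 12 \left(-69\right) + 1 = -828 + 1 = -827$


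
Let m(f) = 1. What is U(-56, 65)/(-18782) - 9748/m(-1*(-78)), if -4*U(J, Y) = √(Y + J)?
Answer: -732347741/75128 ≈ -9748.0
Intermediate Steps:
U(J, Y) = -√(J + Y)/4 (U(J, Y) = -√(Y + J)/4 = -√(J + Y)/4)
U(-56, 65)/(-18782) - 9748/m(-1*(-78)) = -√(-56 + 65)/4/(-18782) - 9748/1 = -√9/4*(-1/18782) - 9748*1 = -¼*3*(-1/18782) - 9748 = -¾*(-1/18782) - 9748 = 3/75128 - 9748 = -732347741/75128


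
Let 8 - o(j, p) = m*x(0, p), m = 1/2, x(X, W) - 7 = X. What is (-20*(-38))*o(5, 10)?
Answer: 3420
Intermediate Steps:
x(X, W) = 7 + X
m = ½ (m = 1*(½) = ½ ≈ 0.50000)
o(j, p) = 9/2 (o(j, p) = 8 - (7 + 0)/2 = 8 - 7/2 = 9/2)
(-20*(-38))*o(5, 10) = -20*(-38)*(9/2) = 760*(9/2) = 3420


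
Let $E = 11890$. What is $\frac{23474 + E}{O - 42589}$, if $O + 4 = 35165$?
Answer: $- \frac{2947}{619} \approx -4.7609$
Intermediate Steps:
$O = 35161$ ($O = -4 + 35165 = 35161$)
$\frac{23474 + E}{O - 42589} = \frac{23474 + 11890}{35161 - 42589} = \frac{35364}{-7428} = 35364 \left(- \frac{1}{7428}\right) = - \frac{2947}{619}$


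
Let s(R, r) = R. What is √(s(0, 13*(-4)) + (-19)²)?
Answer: 19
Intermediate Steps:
√(s(0, 13*(-4)) + (-19)²) = √(0 + (-19)²) = √(0 + 361) = √361 = 19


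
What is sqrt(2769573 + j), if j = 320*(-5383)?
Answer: 11*sqrt(8653) ≈ 1023.2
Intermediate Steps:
j = -1722560
sqrt(2769573 + j) = sqrt(2769573 - 1722560) = sqrt(1047013) = 11*sqrt(8653)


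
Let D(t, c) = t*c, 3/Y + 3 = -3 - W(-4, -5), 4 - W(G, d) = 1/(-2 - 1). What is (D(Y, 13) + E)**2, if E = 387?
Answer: 141134400/961 ≈ 1.4686e+5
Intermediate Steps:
W(G, d) = 13/3 (W(G, d) = 4 - 1/(-2 - 1) = 4 - 1/(-3) = 4 - 1*(-1/3) = 4 + 1/3 = 13/3)
Y = -9/31 (Y = 3/(-3 + (-3 - 1*13/3)) = 3/(-3 + (-3 - 13/3)) = 3/(-3 - 22/3) = 3/(-31/3) = 3*(-3/31) = -9/31 ≈ -0.29032)
D(t, c) = c*t
(D(Y, 13) + E)**2 = (13*(-9/31) + 387)**2 = (-117/31 + 387)**2 = (11880/31)**2 = 141134400/961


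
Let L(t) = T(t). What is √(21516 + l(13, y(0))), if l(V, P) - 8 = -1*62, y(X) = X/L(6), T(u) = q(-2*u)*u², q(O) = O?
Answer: 7*√438 ≈ 146.50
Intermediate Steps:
T(u) = -2*u³ (T(u) = (-2*u)*u² = -2*u³)
L(t) = -2*t³
y(X) = -X/432 (y(X) = X/((-2*6³)) = X/((-2*216)) = X/(-432) = X*(-1/432) = -X/432)
l(V, P) = -54 (l(V, P) = 8 - 1*62 = 8 - 62 = -54)
√(21516 + l(13, y(0))) = √(21516 - 54) = √21462 = 7*√438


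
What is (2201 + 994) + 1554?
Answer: 4749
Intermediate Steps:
(2201 + 994) + 1554 = 3195 + 1554 = 4749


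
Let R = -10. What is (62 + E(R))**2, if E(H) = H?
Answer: 2704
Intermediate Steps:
(62 + E(R))**2 = (62 - 10)**2 = 52**2 = 2704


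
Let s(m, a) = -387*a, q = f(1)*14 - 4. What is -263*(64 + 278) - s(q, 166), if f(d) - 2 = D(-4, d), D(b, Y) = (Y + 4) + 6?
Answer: -25704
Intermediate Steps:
D(b, Y) = 10 + Y (D(b, Y) = (4 + Y) + 6 = 10 + Y)
f(d) = 12 + d (f(d) = 2 + (10 + d) = 12 + d)
q = 178 (q = (12 + 1)*14 - 4 = 13*14 - 4 = 182 - 4 = 178)
-263*(64 + 278) - s(q, 166) = -263*(64 + 278) - (-387)*166 = -263*342 - 1*(-64242) = -89946 + 64242 = -25704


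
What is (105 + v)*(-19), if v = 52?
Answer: -2983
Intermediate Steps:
(105 + v)*(-19) = (105 + 52)*(-19) = 157*(-19) = -2983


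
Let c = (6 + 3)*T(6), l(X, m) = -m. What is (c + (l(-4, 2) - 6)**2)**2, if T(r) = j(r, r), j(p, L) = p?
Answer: 13924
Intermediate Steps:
T(r) = r
c = 54 (c = (6 + 3)*6 = 9*6 = 54)
(c + (l(-4, 2) - 6)**2)**2 = (54 + (-1*2 - 6)**2)**2 = (54 + (-2 - 6)**2)**2 = (54 + (-8)**2)**2 = (54 + 64)**2 = 118**2 = 13924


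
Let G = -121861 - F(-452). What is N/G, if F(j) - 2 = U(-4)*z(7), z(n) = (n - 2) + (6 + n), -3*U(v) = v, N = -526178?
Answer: 526178/121887 ≈ 4.3169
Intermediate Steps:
U(v) = -v/3
z(n) = 4 + 2*n (z(n) = (-2 + n) + (6 + n) = 4 + 2*n)
F(j) = 26 (F(j) = 2 + (-⅓*(-4))*(4 + 2*7) = 2 + 4*(4 + 14)/3 = 2 + (4/3)*18 = 2 + 24 = 26)
G = -121887 (G = -121861 - 1*26 = -121861 - 26 = -121887)
N/G = -526178/(-121887) = -526178*(-1/121887) = 526178/121887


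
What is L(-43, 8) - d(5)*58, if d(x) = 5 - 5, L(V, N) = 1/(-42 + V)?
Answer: -1/85 ≈ -0.011765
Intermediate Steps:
d(x) = 0
L(-43, 8) - d(5)*58 = 1/(-42 - 43) - 0*58 = 1/(-85) - 1*0 = -1/85 + 0 = -1/85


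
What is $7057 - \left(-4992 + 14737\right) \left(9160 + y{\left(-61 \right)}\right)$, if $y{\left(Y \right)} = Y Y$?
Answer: $-125518288$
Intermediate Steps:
$y{\left(Y \right)} = Y^{2}$
$7057 - \left(-4992 + 14737\right) \left(9160 + y{\left(-61 \right)}\right) = 7057 - \left(-4992 + 14737\right) \left(9160 + \left(-61\right)^{2}\right) = 7057 - 9745 \left(9160 + 3721\right) = 7057 - 9745 \cdot 12881 = 7057 - 125525345 = -125518288$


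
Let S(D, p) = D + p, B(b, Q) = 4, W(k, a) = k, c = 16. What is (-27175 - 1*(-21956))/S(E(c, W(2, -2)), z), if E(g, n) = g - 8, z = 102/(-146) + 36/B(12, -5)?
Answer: -22411/70 ≈ -320.16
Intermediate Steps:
z = 606/73 (z = 102/(-146) + 36/4 = 102*(-1/146) + 36*(¼) = -51/73 + 9 = 606/73 ≈ 8.3014)
E(g, n) = -8 + g
(-27175 - 1*(-21956))/S(E(c, W(2, -2)), z) = (-27175 - 1*(-21956))/((-8 + 16) + 606/73) = (-27175 + 21956)/(8 + 606/73) = -5219/1190/73 = -5219*73/1190 = -22411/70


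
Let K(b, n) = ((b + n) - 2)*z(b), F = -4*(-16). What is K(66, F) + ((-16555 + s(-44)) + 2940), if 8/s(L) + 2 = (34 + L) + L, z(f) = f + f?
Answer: 22966/7 ≈ 3280.9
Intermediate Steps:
z(f) = 2*f
s(L) = 8/(32 + 2*L) (s(L) = 8/(-2 + ((34 + L) + L)) = 8/(-2 + (34 + 2*L)) = 8/(32 + 2*L))
F = 64
K(b, n) = 2*b*(-2 + b + n) (K(b, n) = ((b + n) - 2)*(2*b) = (-2 + b + n)*(2*b) = 2*b*(-2 + b + n))
K(66, F) + ((-16555 + s(-44)) + 2940) = 2*66*(-2 + 66 + 64) + ((-16555 + 4/(16 - 44)) + 2940) = 2*66*128 + ((-16555 + 4/(-28)) + 2940) = 16896 + ((-16555 + 4*(-1/28)) + 2940) = 16896 + ((-16555 - 1/7) + 2940) = 16896 + (-115886/7 + 2940) = 16896 - 95306/7 = 22966/7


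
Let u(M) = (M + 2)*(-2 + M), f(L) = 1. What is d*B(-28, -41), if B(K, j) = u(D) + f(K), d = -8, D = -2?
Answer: -8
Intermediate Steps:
u(M) = (-2 + M)*(2 + M) (u(M) = (2 + M)*(-2 + M) = (-2 + M)*(2 + M))
B(K, j) = 1 (B(K, j) = (-4 + (-2)²) + 1 = (-4 + 4) + 1 = 0 + 1 = 1)
d*B(-28, -41) = -8*1 = -8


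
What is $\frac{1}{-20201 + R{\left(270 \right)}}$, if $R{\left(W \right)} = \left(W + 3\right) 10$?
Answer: $- \frac{1}{17471} \approx -5.7238 \cdot 10^{-5}$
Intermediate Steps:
$R{\left(W \right)} = 30 + 10 W$ ($R{\left(W \right)} = \left(3 + W\right) 10 = 30 + 10 W$)
$\frac{1}{-20201 + R{\left(270 \right)}} = \frac{1}{-20201 + \left(30 + 10 \cdot 270\right)} = \frac{1}{-20201 + \left(30 + 2700\right)} = \frac{1}{-20201 + 2730} = \frac{1}{-17471} = - \frac{1}{17471}$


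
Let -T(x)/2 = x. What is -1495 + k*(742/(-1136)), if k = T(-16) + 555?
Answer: -1066937/568 ≈ -1878.4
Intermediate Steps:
T(x) = -2*x
k = 587 (k = -2*(-16) + 555 = 32 + 555 = 587)
-1495 + k*(742/(-1136)) = -1495 + 587*(742/(-1136)) = -1495 + 587*(742*(-1/1136)) = -1495 + 587*(-371/568) = -1495 - 217777/568 = -1066937/568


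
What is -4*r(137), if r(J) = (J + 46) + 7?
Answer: -760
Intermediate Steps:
r(J) = 53 + J (r(J) = (46 + J) + 7 = 53 + J)
-4*r(137) = -4*(53 + 137) = -4*190 = -760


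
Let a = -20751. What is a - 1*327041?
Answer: -347792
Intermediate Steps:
a - 1*327041 = -20751 - 1*327041 = -20751 - 327041 = -347792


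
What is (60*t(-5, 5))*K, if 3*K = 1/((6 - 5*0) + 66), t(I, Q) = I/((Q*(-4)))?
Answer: 5/72 ≈ 0.069444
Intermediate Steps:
t(I, Q) = -I/(4*Q) (t(I, Q) = I/((-4*Q)) = I*(-1/(4*Q)) = -I/(4*Q))
K = 1/216 (K = 1/(3*((6 - 5*0) + 66)) = 1/(3*((6 + 0) + 66)) = 1/(3*(6 + 66)) = (⅓)/72 = (⅓)*(1/72) = 1/216 ≈ 0.0046296)
(60*t(-5, 5))*K = (60*(-¼*(-5)/5))*(1/216) = (60*(-¼*(-5)*⅕))*(1/216) = (60*(¼))*(1/216) = 15*(1/216) = 5/72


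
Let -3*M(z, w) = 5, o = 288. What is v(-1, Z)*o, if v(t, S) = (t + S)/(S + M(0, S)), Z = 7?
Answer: 324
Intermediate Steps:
M(z, w) = -5/3 (M(z, w) = -⅓*5 = -5/3)
v(t, S) = (S + t)/(-5/3 + S) (v(t, S) = (t + S)/(S - 5/3) = (S + t)/(-5/3 + S))
v(-1, Z)*o = (3*(7 - 1)/(-5 + 3*7))*288 = (3*6/(-5 + 21))*288 = (3*6/16)*288 = (3*(1/16)*6)*288 = (9/8)*288 = 324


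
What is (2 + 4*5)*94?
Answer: 2068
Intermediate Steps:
(2 + 4*5)*94 = (2 + 20)*94 = 22*94 = 2068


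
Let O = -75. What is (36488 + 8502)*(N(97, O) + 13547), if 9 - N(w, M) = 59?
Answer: 607230030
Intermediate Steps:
N(w, M) = -50 (N(w, M) = 9 - 1*59 = 9 - 59 = -50)
(36488 + 8502)*(N(97, O) + 13547) = (36488 + 8502)*(-50 + 13547) = 44990*13497 = 607230030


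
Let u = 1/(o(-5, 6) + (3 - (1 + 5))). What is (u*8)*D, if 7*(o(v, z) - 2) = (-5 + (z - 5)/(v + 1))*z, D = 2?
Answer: -32/11 ≈ -2.9091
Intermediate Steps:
o(v, z) = 2 + z*(-5 + (-5 + z)/(1 + v))/7 (o(v, z) = 2 + ((-5 + (z - 5)/(v + 1))*z)/7 = 2 + ((-5 + (-5 + z)/(1 + v))*z)/7 = 2 + (z*(-5 + (-5 + z)/(1 + v)))/7 = 2 + z*(-5 + (-5 + z)/(1 + v))/7)
u = -2/11 (u = 1/((14 + 6**2 - 10*6 + 14*(-5) - 5*(-5)*6)/(7*(1 - 5)) + (3 - (1 + 5))) = 1/((1/7)*(14 + 36 - 60 - 70 + 150)/(-4) + (3 - 1*6)) = 1/((1/7)*(-1/4)*70 + (3 - 6)) = 1/(-5/2 - 3) = 1/(-11/2) = -2/11 ≈ -0.18182)
(u*8)*D = -2/11*8*2 = -16/11*2 = -32/11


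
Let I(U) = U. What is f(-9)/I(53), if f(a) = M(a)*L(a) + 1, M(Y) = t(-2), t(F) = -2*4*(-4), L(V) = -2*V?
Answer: 577/53 ≈ 10.887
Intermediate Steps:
t(F) = 32 (t(F) = -8*(-4) = 32)
M(Y) = 32
f(a) = 1 - 64*a (f(a) = 32*(-2*a) + 1 = -64*a + 1 = 1 - 64*a)
f(-9)/I(53) = (1 - 64*(-9))/53 = (1 + 576)*(1/53) = 577*(1/53) = 577/53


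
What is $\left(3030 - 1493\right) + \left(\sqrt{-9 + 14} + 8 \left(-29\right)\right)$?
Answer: $1305 + \sqrt{5} \approx 1307.2$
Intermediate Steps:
$\left(3030 - 1493\right) + \left(\sqrt{-9 + 14} + 8 \left(-29\right)\right) = 1537 - \left(232 - \sqrt{5}\right) = 1305 + \sqrt{5}$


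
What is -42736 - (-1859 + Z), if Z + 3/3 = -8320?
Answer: -32556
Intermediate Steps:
Z = -8321 (Z = -1 - 8320 = -8321)
-42736 - (-1859 + Z) = -42736 - (-1859 - 8321) = -42736 - 1*(-10180) = -42736 + 10180 = -32556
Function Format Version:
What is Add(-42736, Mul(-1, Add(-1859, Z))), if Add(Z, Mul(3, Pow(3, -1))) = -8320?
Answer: -32556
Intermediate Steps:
Z = -8321 (Z = Add(-1, -8320) = -8321)
Add(-42736, Mul(-1, Add(-1859, Z))) = Add(-42736, Mul(-1, Add(-1859, -8321))) = Add(-42736, Mul(-1, -10180)) = Add(-42736, 10180) = -32556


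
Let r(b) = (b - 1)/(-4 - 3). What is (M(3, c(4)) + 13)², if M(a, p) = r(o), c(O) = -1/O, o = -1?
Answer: 8649/49 ≈ 176.51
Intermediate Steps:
r(b) = ⅐ - b/7 (r(b) = (-1 + b)/(-7) = (-1 + b)*(-⅐) = ⅐ - b/7)
M(a, p) = 2/7 (M(a, p) = ⅐ - ⅐*(-1) = ⅐ + ⅐ = 2/7)
(M(3, c(4)) + 13)² = (2/7 + 13)² = (93/7)² = 8649/49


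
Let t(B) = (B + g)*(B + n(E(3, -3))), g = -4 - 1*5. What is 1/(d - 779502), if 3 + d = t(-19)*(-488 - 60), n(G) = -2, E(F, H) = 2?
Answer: -1/1101729 ≈ -9.0766e-7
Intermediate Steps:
g = -9 (g = -4 - 5 = -9)
t(B) = (-9 + B)*(-2 + B) (t(B) = (B - 9)*(B - 2) = (-9 + B)*(-2 + B))
d = -322227 (d = -3 + (18 + (-19)**2 - 11*(-19))*(-488 - 60) = -3 + (18 + 361 + 209)*(-548) = -3 + 588*(-548) = -3 - 322224 = -322227)
1/(d - 779502) = 1/(-322227 - 779502) = 1/(-1101729) = -1/1101729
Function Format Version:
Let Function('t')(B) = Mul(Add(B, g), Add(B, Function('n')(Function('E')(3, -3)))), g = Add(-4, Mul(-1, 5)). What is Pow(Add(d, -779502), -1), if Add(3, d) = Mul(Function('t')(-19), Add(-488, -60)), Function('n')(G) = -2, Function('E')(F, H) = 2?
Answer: Rational(-1, 1101729) ≈ -9.0766e-7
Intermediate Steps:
g = -9 (g = Add(-4, -5) = -9)
Function('t')(B) = Mul(Add(-9, B), Add(-2, B)) (Function('t')(B) = Mul(Add(B, -9), Add(B, -2)) = Mul(Add(-9, B), Add(-2, B)))
d = -322227 (d = Add(-3, Mul(Add(18, Pow(-19, 2), Mul(-11, -19)), Add(-488, -60))) = Add(-3, Mul(Add(18, 361, 209), -548)) = Add(-3, Mul(588, -548)) = Add(-3, -322224) = -322227)
Pow(Add(d, -779502), -1) = Pow(Add(-322227, -779502), -1) = Pow(-1101729, -1) = Rational(-1, 1101729)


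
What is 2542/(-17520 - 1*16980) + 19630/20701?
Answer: 312306529/357092250 ≈ 0.87458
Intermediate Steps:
2542/(-17520 - 1*16980) + 19630/20701 = 2542/(-17520 - 16980) + 19630*(1/20701) = 2542/(-34500) + 19630/20701 = 2542*(-1/34500) + 19630/20701 = -1271/17250 + 19630/20701 = 312306529/357092250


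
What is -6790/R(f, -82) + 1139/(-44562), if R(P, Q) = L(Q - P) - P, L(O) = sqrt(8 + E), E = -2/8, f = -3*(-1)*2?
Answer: 7261694813/5035506 + 13580*sqrt(31)/113 ≈ 2111.2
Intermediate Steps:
f = 6 (f = 3*2 = 6)
E = -1/4 (E = -2*1/8 = -1/4 ≈ -0.25000)
L(O) = sqrt(31)/2 (L(O) = sqrt(8 - 1/4) = sqrt(31/4) = sqrt(31)/2)
R(P, Q) = sqrt(31)/2 - P
-6790/R(f, -82) + 1139/(-44562) = -6790/(sqrt(31)/2 - 1*6) + 1139/(-44562) = -6790/(sqrt(31)/2 - 6) + 1139*(-1/44562) = -6790/(-6 + sqrt(31)/2) - 1139/44562 = -1139/44562 - 6790/(-6 + sqrt(31)/2)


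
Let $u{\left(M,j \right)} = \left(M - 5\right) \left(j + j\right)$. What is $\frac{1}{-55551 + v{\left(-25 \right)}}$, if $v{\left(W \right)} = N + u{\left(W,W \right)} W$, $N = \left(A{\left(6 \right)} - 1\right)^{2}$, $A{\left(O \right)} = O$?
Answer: $- \frac{1}{93026} \approx -1.075 \cdot 10^{-5}$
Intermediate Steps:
$u{\left(M,j \right)} = 2 j \left(-5 + M\right)$ ($u{\left(M,j \right)} = \left(-5 + M\right) 2 j = 2 j \left(-5 + M\right)$)
$N = 25$ ($N = \left(6 - 1\right)^{2} = 5^{2} = 25$)
$v{\left(W \right)} = 25 + 2 W^{2} \left(-5 + W\right)$ ($v{\left(W \right)} = 25 + 2 W \left(-5 + W\right) W = 25 + 2 W^{2} \left(-5 + W\right)$)
$\frac{1}{-55551 + v{\left(-25 \right)}} = \frac{1}{-55551 + \left(25 + 2 \left(-25\right)^{2} \left(-5 - 25\right)\right)} = \frac{1}{-55551 + \left(25 + 2 \cdot 625 \left(-30\right)\right)} = \frac{1}{-55551 + \left(25 - 37500\right)} = \frac{1}{-55551 - 37475} = \frac{1}{-93026} = - \frac{1}{93026}$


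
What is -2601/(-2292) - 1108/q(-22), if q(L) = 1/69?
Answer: -58408461/764 ≈ -76451.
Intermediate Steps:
q(L) = 1/69
-2601/(-2292) - 1108/q(-22) = -2601/(-2292) - 1108/1/69 = -2601*(-1/2292) - 1108*69 = 867/764 - 76452 = -58408461/764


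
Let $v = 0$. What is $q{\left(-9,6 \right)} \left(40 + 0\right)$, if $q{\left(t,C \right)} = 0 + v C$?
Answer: $0$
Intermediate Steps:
$q{\left(t,C \right)} = 0$ ($q{\left(t,C \right)} = 0 + 0 C = 0 + 0 = 0$)
$q{\left(-9,6 \right)} \left(40 + 0\right) = 0 \left(40 + 0\right) = 0 \cdot 40 = 0$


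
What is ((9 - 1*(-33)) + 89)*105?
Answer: 13755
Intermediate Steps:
((9 - 1*(-33)) + 89)*105 = ((9 + 33) + 89)*105 = (42 + 89)*105 = 131*105 = 13755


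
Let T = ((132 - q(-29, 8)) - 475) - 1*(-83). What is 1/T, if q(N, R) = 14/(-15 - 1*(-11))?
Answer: -2/513 ≈ -0.0038986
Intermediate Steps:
q(N, R) = -7/2 (q(N, R) = 14/(-15 + 11) = 14/(-4) = 14*(-¼) = -7/2)
T = -513/2 (T = ((132 - 1*(-7/2)) - 475) - 1*(-83) = ((132 + 7/2) - 475) + 83 = (271/2 - 475) + 83 = -679/2 + 83 = -513/2 ≈ -256.50)
1/T = 1/(-513/2) = -2/513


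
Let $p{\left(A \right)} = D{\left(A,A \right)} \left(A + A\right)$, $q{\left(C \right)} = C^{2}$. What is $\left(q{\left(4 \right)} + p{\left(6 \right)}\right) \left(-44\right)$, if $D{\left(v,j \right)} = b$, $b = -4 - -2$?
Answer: $352$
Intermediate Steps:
$b = -2$ ($b = -4 + 2 = -2$)
$D{\left(v,j \right)} = -2$
$p{\left(A \right)} = - 4 A$ ($p{\left(A \right)} = - 2 \left(A + A\right) = - 2 \cdot 2 A = - 4 A$)
$\left(q{\left(4 \right)} + p{\left(6 \right)}\right) \left(-44\right) = \left(4^{2} - 24\right) \left(-44\right) = \left(16 - 24\right) \left(-44\right) = \left(-8\right) \left(-44\right) = 352$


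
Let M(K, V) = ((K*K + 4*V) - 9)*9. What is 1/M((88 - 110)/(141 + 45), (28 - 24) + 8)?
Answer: 961/337432 ≈ 0.0028480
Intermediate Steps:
M(K, V) = -81 + 9*K² + 36*V (M(K, V) = ((K² + 4*V) - 9)*9 = (-9 + K² + 4*V)*9 = -81 + 9*K² + 36*V)
1/M((88 - 110)/(141 + 45), (28 - 24) + 8) = 1/(-81 + 9*((88 - 110)/(141 + 45))² + 36*((28 - 24) + 8)) = 1/(-81 + 9*(-22/186)² + 36*(4 + 8)) = 1/(-81 + 9*(-22*1/186)² + 36*12) = 1/(-81 + 9*(-11/93)² + 432) = 1/(-81 + 9*(121/8649) + 432) = 1/(-81 + 121/961 + 432) = 1/(337432/961) = 961/337432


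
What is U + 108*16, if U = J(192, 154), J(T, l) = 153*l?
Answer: 25290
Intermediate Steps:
U = 23562 (U = 153*154 = 23562)
U + 108*16 = 23562 + 108*16 = 23562 + 1728 = 25290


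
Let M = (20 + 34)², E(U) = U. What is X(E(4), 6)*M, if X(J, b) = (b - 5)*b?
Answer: 17496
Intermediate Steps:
X(J, b) = b*(-5 + b) (X(J, b) = (-5 + b)*b = b*(-5 + b))
M = 2916 (M = 54² = 2916)
X(E(4), 6)*M = (6*(-5 + 6))*2916 = (6*1)*2916 = 6*2916 = 17496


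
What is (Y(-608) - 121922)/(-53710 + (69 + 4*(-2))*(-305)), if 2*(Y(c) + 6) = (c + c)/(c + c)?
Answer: 5419/3214 ≈ 1.6861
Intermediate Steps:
Y(c) = -11/2 (Y(c) = -6 + ((c + c)/(c + c))/2 = -6 + ((2*c)/((2*c)))/2 = -6 + ((2*c)*(1/(2*c)))/2 = -6 + (1/2)*1 = -6 + 1/2 = -11/2)
(Y(-608) - 121922)/(-53710 + (69 + 4*(-2))*(-305)) = (-11/2 - 121922)/(-53710 + (69 + 4*(-2))*(-305)) = -243855/(2*(-53710 + (69 - 8)*(-305))) = -243855/(2*(-53710 + 61*(-305))) = -243855/(2*(-53710 - 18605)) = -243855/2/(-72315) = -243855/2*(-1/72315) = 5419/3214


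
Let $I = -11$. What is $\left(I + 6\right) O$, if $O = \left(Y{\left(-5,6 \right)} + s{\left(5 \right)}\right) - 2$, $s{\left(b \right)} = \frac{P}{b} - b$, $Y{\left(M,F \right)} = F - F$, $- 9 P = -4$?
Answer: $\frac{311}{9} \approx 34.556$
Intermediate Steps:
$P = \frac{4}{9}$ ($P = \left(- \frac{1}{9}\right) \left(-4\right) = \frac{4}{9} \approx 0.44444$)
$Y{\left(M,F \right)} = 0$
$s{\left(b \right)} = - b + \frac{4}{9 b}$ ($s{\left(b \right)} = \frac{4}{9 b} - b = - b + \frac{4}{9 b}$)
$O = - \frac{311}{45}$ ($O = \left(0 + \left(\left(-1\right) 5 + \frac{4}{9 \cdot 5}\right)\right) - 2 = \left(0 + \left(-5 + \frac{4}{9} \cdot \frac{1}{5}\right)\right) - 2 = \left(0 + \left(-5 + \frac{4}{45}\right)\right) - 2 = \left(0 - \frac{221}{45}\right) - 2 = - \frac{221}{45} - 2 = - \frac{311}{45} \approx -6.9111$)
$\left(I + 6\right) O = \left(-11 + 6\right) \left(- \frac{311}{45}\right) = \left(-5\right) \left(- \frac{311}{45}\right) = \frac{311}{9}$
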